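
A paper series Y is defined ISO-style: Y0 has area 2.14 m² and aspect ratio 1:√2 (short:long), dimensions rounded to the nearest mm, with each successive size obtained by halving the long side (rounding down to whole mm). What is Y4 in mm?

Let Y0's short side be w mm. w · w√2 = 2.14 m² = 2,140,000 mm², so w ≈ 1230.1 mm and w√2 ≈ 1739.7 mm → Y0 = 1230 × 1740 mm.
Y1: ⌊1740/2⌋ × 1230 = 870 × 1230 mm
Y2: ⌊1230/2⌋ × 870 = 615 × 870 mm
Y3: ⌊870/2⌋ × 615 = 435 × 615 mm
Y4: ⌊615/2⌋ × 435 = 307 × 435 mm

307 × 435 mm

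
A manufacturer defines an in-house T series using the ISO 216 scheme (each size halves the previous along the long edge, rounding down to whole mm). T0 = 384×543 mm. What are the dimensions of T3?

T1: ⌊543/2⌋ × 384 = 271 × 384 mm
T2: ⌊384/2⌋ × 271 = 192 × 271 mm
T3: ⌊271/2⌋ × 192 = 135 × 192 mm

135 × 192 mm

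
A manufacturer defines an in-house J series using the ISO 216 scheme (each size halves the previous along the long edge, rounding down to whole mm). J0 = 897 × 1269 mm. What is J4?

224 × 317 mm

J1: ⌊1269/2⌋ × 897 = 634 × 897 mm
J2: ⌊897/2⌋ × 634 = 448 × 634 mm
J3: ⌊634/2⌋ × 448 = 317 × 448 mm
J4: ⌊448/2⌋ × 317 = 224 × 317 mm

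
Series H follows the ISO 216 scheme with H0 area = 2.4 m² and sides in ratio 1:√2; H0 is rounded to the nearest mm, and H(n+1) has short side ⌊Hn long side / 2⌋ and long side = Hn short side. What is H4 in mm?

Let H0's short side be w mm. w · w√2 = 2.4 m² = 2,400,000 mm², so w ≈ 1302.7 mm and w√2 ≈ 1842.3 mm → H0 = 1303 × 1842 mm.
H1: ⌊1842/2⌋ × 1303 = 921 × 1303 mm
H2: ⌊1303/2⌋ × 921 = 651 × 921 mm
H3: ⌊921/2⌋ × 651 = 460 × 651 mm
H4: ⌊651/2⌋ × 460 = 325 × 460 mm

325 × 460 mm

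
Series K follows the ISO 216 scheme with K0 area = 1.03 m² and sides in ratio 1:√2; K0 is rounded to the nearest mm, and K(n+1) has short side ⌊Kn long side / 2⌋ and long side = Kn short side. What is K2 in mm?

Let K0's short side be w mm. w · w√2 = 1.03 m² = 1,030,000 mm², so w ≈ 853.4 mm and w√2 ≈ 1206.9 mm → K0 = 853 × 1207 mm.
K1: ⌊1207/2⌋ × 853 = 603 × 853 mm
K2: ⌊853/2⌋ × 603 = 426 × 603 mm

426 × 603 mm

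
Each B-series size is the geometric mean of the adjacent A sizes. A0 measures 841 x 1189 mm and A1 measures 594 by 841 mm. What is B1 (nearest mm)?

Short side: √(841 · 594) = √499554 ≈ 706.8 → 707 mm
Long side: √(1189 · 841) = √999949 ≈ 1000.0 → 1000 mm

707 × 1000 mm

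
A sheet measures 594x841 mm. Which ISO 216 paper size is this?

A1 (594 × 841 mm)

Aspect ratio 841/594 ≈ 1.416 — close to the ISO √2 ≈ 1.414.
In the A-series (A0 area = 1 m²): A1 = 594 × 841 mm.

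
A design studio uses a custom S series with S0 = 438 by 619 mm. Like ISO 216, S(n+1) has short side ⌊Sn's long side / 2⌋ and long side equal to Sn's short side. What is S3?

S1: ⌊619/2⌋ × 438 = 309 × 438 mm
S2: ⌊438/2⌋ × 309 = 219 × 309 mm
S3: ⌊309/2⌋ × 219 = 154 × 219 mm

154 × 219 mm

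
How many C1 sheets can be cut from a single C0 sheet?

C0 = 917 × 1297 mm; C1 = 648 × 917 mm.
Each halving step doubles the count; 1 step from C0 to C1.
2^1 = 2.

2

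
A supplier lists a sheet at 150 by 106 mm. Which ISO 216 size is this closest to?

Aspect ratio 150/106 ≈ 1.415 — close to the ISO √2 ≈ 1.414.
In the A-series (A0 area = 1 m²): A6 = 105 × 148 mm.
Off by 3 mm total — nearest standard size.

A6 (105 × 148 mm)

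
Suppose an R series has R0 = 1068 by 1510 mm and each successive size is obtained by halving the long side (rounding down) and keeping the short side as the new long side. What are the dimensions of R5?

R1: ⌊1510/2⌋ × 1068 = 755 × 1068 mm
R2: ⌊1068/2⌋ × 755 = 534 × 755 mm
R3: ⌊755/2⌋ × 534 = 377 × 534 mm
R4: ⌊534/2⌋ × 377 = 267 × 377 mm
R5: ⌊377/2⌋ × 267 = 188 × 267 mm

188 × 267 mm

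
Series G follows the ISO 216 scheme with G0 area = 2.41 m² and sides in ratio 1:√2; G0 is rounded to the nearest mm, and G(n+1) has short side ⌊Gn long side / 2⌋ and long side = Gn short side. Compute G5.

Let G0's short side be w mm. w · w√2 = 2.41 m² = 2,410,000 mm², so w ≈ 1305.4 mm and w√2 ≈ 1846.1 mm → G0 = 1305 × 1846 mm.
G1: ⌊1846/2⌋ × 1305 = 923 × 1305 mm
G2: ⌊1305/2⌋ × 923 = 652 × 923 mm
G3: ⌊923/2⌋ × 652 = 461 × 652 mm
G4: ⌊652/2⌋ × 461 = 326 × 461 mm
G5: ⌊461/2⌋ × 326 = 230 × 326 mm

230 × 326 mm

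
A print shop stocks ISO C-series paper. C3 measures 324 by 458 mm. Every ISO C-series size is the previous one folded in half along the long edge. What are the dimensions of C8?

C4: ⌊458/2⌋ × 324 = 229 × 324 mm
C5: ⌊324/2⌋ × 229 = 162 × 229 mm
C6: ⌊229/2⌋ × 162 = 114 × 162 mm
C7: ⌊162/2⌋ × 114 = 81 × 114 mm
C8: ⌊114/2⌋ × 81 = 57 × 81 mm

57 × 81 mm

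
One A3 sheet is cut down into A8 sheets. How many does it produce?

32

A3 = 297 × 420 mm; A8 = 52 × 74 mm.
Each halving step doubles the count; 5 steps from A3 to A8.
2^5 = 32.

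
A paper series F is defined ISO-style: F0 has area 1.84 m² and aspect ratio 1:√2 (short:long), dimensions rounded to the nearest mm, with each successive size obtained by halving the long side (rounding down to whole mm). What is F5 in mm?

Let F0's short side be w mm. w · w√2 = 1.84 m² = 1,840,000 mm², so w ≈ 1140.6 mm and w√2 ≈ 1613.1 mm → F0 = 1141 × 1613 mm.
F1: ⌊1613/2⌋ × 1141 = 806 × 1141 mm
F2: ⌊1141/2⌋ × 806 = 570 × 806 mm
F3: ⌊806/2⌋ × 570 = 403 × 570 mm
F4: ⌊570/2⌋ × 403 = 285 × 403 mm
F5: ⌊403/2⌋ × 285 = 201 × 285 mm

201 × 285 mm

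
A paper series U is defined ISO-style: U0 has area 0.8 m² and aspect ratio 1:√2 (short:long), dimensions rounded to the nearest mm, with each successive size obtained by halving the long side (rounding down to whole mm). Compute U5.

Let U0's short side be w mm. w · w√2 = 0.8 m² = 800,000 mm², so w ≈ 752.1 mm and w√2 ≈ 1063.7 mm → U0 = 752 × 1064 mm.
U1: ⌊1064/2⌋ × 752 = 532 × 752 mm
U2: ⌊752/2⌋ × 532 = 376 × 532 mm
U3: ⌊532/2⌋ × 376 = 266 × 376 mm
U4: ⌊376/2⌋ × 266 = 188 × 266 mm
U5: ⌊266/2⌋ × 188 = 133 × 188 mm

133 × 188 mm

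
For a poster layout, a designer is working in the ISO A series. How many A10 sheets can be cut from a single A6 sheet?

16

Each ISO step halves the sheet: 1 × A6 → 2 × A7 → 4 × A8 → 8 × A9 → …
From A6 to A10 is 4 halving steps: 2^4 = 16.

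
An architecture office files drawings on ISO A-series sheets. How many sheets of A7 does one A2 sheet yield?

Each ISO step halves the sheet: 1 × A2 → 2 × A3 → 4 × A4 → 8 × A5 → …
From A2 to A7 is 5 halving steps: 2^5 = 32.

32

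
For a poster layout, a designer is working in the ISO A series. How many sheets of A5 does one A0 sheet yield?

32

Each ISO step halves the sheet: 1 × A0 → 2 × A1 → 4 × A2 → 8 × A3 → …
From A0 to A5 is 5 halving steps: 2^5 = 32.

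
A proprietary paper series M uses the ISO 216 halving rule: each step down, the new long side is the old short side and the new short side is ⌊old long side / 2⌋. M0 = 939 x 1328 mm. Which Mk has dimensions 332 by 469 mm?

M3

M0: 939 × 1328 mm
M1: 664 × 939 mm
M2: 469 × 664 mm
M3: 332 × 469 mm
M4: 234 × 332 mm
→ matches M3.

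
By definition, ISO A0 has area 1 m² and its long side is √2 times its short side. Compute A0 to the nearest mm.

Let the short side be w mm. Then the long side is w√2 and w · w√2 = 10⁶ mm².
w² = 10⁶/√2, so w = 1000 / 2^(1/4) ≈ 840.9 mm; long side = 1000 · 2^(1/4) ≈ 1189.2 mm.

841 × 1189 mm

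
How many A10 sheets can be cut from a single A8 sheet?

4

A8 = 52 × 74 mm; A10 = 26 × 37 mm.
Each halving step doubles the count; 2 steps from A8 to A10.
2^2 = 4.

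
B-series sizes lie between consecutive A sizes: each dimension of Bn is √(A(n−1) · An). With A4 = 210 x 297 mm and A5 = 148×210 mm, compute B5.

176 × 250 mm

Short side: √(210 · 148) = √31080 ≈ 176.3 → 176 mm
Long side: √(297 · 210) = √62370 ≈ 249.7 → 250 mm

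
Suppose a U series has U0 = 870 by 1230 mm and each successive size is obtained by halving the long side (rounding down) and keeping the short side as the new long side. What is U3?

307 × 435 mm

U1: ⌊1230/2⌋ × 870 = 615 × 870 mm
U2: ⌊870/2⌋ × 615 = 435 × 615 mm
U3: ⌊615/2⌋ × 435 = 307 × 435 mm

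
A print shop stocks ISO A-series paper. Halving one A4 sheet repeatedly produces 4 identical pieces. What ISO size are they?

4 = 2^2, so 2 halving steps.
A4 → A5 → … → A6 after 2 steps.

A6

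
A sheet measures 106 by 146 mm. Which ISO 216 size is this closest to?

Aspect ratio 146/106 ≈ 1.377 (ISO target is √2 ≈ 1.414).
In the A-series (A0 area = 1 m²): A6 = 105 × 148 mm.
Off by 3 mm total — nearest standard size.

A6 (105 × 148 mm)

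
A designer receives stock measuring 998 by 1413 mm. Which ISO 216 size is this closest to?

B0 (1000 × 1414 mm)

Aspect ratio 1413/998 ≈ 1.416 — close to the ISO √2 ≈ 1.414.
In the B-series (B0 = 1000 × 1414 mm): B0 = 1000 × 1414 mm.
Off by 3 mm total — nearest standard size.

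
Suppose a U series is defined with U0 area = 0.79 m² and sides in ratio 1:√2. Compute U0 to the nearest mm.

Let the short side be w mm. Then w · w√2 = 0.79 m² = 790,000 mm².
w² = 790,000/√2, so w ≈ 747.4 mm; long side = w√2 ≈ 1057.0 mm.

747 × 1057 mm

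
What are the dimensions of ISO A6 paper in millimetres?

A0 = 841 × 1189 mm (A0 has area 1 m², aspect 1:√2).
A1: ⌊1189/2⌋ × 841 = 594 × 841 mm
A2: ⌊841/2⌋ × 594 = 420 × 594 mm
A3: ⌊594/2⌋ × 420 = 297 × 420 mm
A4: ⌊420/2⌋ × 297 = 210 × 297 mm
A5: ⌊297/2⌋ × 210 = 148 × 210 mm
A6: ⌊210/2⌋ × 148 = 105 × 148 mm

105 × 148 mm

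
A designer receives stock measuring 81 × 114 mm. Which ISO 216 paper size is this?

Aspect ratio 114/81 ≈ 1.407 — close to the ISO √2 ≈ 1.414.
In the C-series (envelope sizes, between A and B): C7 = 81 × 114 mm.

C7 (81 × 114 mm)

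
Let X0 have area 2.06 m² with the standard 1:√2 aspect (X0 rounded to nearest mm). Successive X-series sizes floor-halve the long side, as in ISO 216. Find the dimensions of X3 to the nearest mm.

Let X0's short side be w mm. w · w√2 = 2.06 m² = 2,060,000 mm², so w ≈ 1206.9 mm and w√2 ≈ 1706.8 mm → X0 = 1207 × 1707 mm.
X1: ⌊1707/2⌋ × 1207 = 853 × 1207 mm
X2: ⌊1207/2⌋ × 853 = 603 × 853 mm
X3: ⌊853/2⌋ × 603 = 426 × 603 mm

426 × 603 mm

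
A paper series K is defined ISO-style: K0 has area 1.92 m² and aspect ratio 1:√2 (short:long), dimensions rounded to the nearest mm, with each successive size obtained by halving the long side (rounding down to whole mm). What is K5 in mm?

Let K0's short side be w mm. w · w√2 = 1.92 m² = 1,920,000 mm², so w ≈ 1165.2 mm and w√2 ≈ 1647.8 mm → K0 = 1165 × 1648 mm.
K1: ⌊1648/2⌋ × 1165 = 824 × 1165 mm
K2: ⌊1165/2⌋ × 824 = 582 × 824 mm
K3: ⌊824/2⌋ × 582 = 412 × 582 mm
K4: ⌊582/2⌋ × 412 = 291 × 412 mm
K5: ⌊412/2⌋ × 291 = 206 × 291 mm

206 × 291 mm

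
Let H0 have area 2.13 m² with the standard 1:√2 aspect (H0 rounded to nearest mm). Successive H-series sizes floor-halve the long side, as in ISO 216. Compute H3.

434 × 613 mm

Let H0's short side be w mm. w · w√2 = 2.13 m² = 2,130,000 mm², so w ≈ 1227.2 mm and w√2 ≈ 1735.6 mm → H0 = 1227 × 1736 mm.
H1: ⌊1736/2⌋ × 1227 = 868 × 1227 mm
H2: ⌊1227/2⌋ × 868 = 613 × 868 mm
H3: ⌊868/2⌋ × 613 = 434 × 613 mm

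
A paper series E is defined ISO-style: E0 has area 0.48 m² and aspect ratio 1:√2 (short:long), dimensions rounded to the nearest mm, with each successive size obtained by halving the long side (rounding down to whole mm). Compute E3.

Let E0's short side be w mm. w · w√2 = 0.48 m² = 480,000 mm², so w ≈ 582.6 mm and w√2 ≈ 823.9 mm → E0 = 583 × 824 mm.
E1: ⌊824/2⌋ × 583 = 412 × 583 mm
E2: ⌊583/2⌋ × 412 = 291 × 412 mm
E3: ⌊412/2⌋ × 291 = 206 × 291 mm

206 × 291 mm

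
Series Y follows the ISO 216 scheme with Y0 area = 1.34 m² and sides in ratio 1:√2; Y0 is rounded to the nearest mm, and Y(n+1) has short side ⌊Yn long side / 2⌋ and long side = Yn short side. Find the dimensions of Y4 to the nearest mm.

Let Y0's short side be w mm. w · w√2 = 1.34 m² = 1,340,000 mm², so w ≈ 973.4 mm and w√2 ≈ 1376.6 mm → Y0 = 973 × 1377 mm.
Y1: ⌊1377/2⌋ × 973 = 688 × 973 mm
Y2: ⌊973/2⌋ × 688 = 486 × 688 mm
Y3: ⌊688/2⌋ × 486 = 344 × 486 mm
Y4: ⌊486/2⌋ × 344 = 243 × 344 mm

243 × 344 mm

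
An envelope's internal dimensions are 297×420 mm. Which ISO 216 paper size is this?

Aspect ratio 420/297 ≈ 1.414 — close to the ISO √2 ≈ 1.414.
In the A-series (A0 area = 1 m²): A3 = 297 × 420 mm.

A3 (297 × 420 mm)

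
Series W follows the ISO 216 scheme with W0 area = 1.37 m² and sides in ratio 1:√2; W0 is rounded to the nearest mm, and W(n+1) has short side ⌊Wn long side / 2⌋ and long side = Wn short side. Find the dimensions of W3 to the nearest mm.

Let W0's short side be w mm. w · w√2 = 1.37 m² = 1,370,000 mm², so w ≈ 984.2 mm and w√2 ≈ 1391.9 mm → W0 = 984 × 1392 mm.
W1: ⌊1392/2⌋ × 984 = 696 × 984 mm
W2: ⌊984/2⌋ × 696 = 492 × 696 mm
W3: ⌊696/2⌋ × 492 = 348 × 492 mm

348 × 492 mm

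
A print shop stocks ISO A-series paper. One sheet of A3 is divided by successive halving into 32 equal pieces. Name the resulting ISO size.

A8

32 = 2^5, so 5 halving steps.
A3 → A4 → … → A8 after 5 steps.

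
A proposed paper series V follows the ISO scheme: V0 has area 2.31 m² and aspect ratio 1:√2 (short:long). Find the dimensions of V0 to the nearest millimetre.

Let the short side be w mm. Then w · w√2 = 2.31 m² = 2,310,000 mm².
w² = 2,310,000/√2, so w ≈ 1278.1 mm; long side = w√2 ≈ 1807.4 mm.

1278 × 1807 mm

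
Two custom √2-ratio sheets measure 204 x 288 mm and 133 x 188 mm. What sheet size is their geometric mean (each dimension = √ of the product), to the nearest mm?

Short side: √(204 · 133) = √27132 ≈ 164.7 → 165 mm
Long side: √(288 · 188) = √54144 ≈ 232.7 → 233 mm

165 × 233 mm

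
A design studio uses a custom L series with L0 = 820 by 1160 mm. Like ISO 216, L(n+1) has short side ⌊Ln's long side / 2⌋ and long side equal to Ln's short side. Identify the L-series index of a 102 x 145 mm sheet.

L0: 820 × 1160 mm
L1: 580 × 820 mm
L2: 410 × 580 mm
L3: 290 × 410 mm
L4: 205 × 290 mm
L5: 145 × 205 mm
L6: 102 × 145 mm
L7: 72 × 102 mm
→ matches L6.

L6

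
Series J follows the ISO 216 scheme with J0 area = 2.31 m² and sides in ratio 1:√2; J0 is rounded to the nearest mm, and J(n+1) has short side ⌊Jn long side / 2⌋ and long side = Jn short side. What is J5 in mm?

Let J0's short side be w mm. w · w√2 = 2.31 m² = 2,310,000 mm², so w ≈ 1278.1 mm and w√2 ≈ 1807.4 mm → J0 = 1278 × 1807 mm.
J1: ⌊1807/2⌋ × 1278 = 903 × 1278 mm
J2: ⌊1278/2⌋ × 903 = 639 × 903 mm
J3: ⌊903/2⌋ × 639 = 451 × 639 mm
J4: ⌊639/2⌋ × 451 = 319 × 451 mm
J5: ⌊451/2⌋ × 319 = 225 × 319 mm

225 × 319 mm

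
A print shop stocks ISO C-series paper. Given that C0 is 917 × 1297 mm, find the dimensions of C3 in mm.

C1: ⌊1297/2⌋ × 917 = 648 × 917 mm
C2: ⌊917/2⌋ × 648 = 458 × 648 mm
C3: ⌊648/2⌋ × 458 = 324 × 458 mm

324 × 458 mm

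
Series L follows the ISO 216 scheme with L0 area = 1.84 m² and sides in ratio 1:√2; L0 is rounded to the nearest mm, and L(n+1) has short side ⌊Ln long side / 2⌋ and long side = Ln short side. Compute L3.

403 × 570 mm

Let L0's short side be w mm. w · w√2 = 1.84 m² = 1,840,000 mm², so w ≈ 1140.6 mm and w√2 ≈ 1613.1 mm → L0 = 1141 × 1613 mm.
L1: ⌊1613/2⌋ × 1141 = 806 × 1141 mm
L2: ⌊1141/2⌋ × 806 = 570 × 806 mm
L3: ⌊806/2⌋ × 570 = 403 × 570 mm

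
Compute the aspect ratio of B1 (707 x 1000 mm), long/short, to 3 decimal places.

1.414

1000 / 707 = 1.414
Matches √2 ≈ 1.414 — the ISO 216 defining ratio.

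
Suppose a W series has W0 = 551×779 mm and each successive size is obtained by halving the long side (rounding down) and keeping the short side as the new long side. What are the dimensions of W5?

97 × 137 mm

W1: ⌊779/2⌋ × 551 = 389 × 551 mm
W2: ⌊551/2⌋ × 389 = 275 × 389 mm
W3: ⌊389/2⌋ × 275 = 194 × 275 mm
W4: ⌊275/2⌋ × 194 = 137 × 194 mm
W5: ⌊194/2⌋ × 137 = 97 × 137 mm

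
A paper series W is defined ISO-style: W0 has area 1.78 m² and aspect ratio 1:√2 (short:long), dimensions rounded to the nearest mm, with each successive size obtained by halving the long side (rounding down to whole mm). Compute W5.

198 × 280 mm

Let W0's short side be w mm. w · w√2 = 1.78 m² = 1,780,000 mm², so w ≈ 1121.9 mm and w√2 ≈ 1586.6 mm → W0 = 1122 × 1587 mm.
W1: ⌊1587/2⌋ × 1122 = 793 × 1122 mm
W2: ⌊1122/2⌋ × 793 = 561 × 793 mm
W3: ⌊793/2⌋ × 561 = 396 × 561 mm
W4: ⌊561/2⌋ × 396 = 280 × 396 mm
W5: ⌊396/2⌋ × 280 = 198 × 280 mm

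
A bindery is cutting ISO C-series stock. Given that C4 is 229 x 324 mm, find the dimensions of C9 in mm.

40 × 57 mm

C5: ⌊324/2⌋ × 229 = 162 × 229 mm
C6: ⌊229/2⌋ × 162 = 114 × 162 mm
C7: ⌊162/2⌋ × 114 = 81 × 114 mm
C8: ⌊114/2⌋ × 81 = 57 × 81 mm
C9: ⌊81/2⌋ × 57 = 40 × 57 mm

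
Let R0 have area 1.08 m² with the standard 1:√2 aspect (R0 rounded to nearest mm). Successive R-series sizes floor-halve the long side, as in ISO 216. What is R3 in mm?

309 × 437 mm

Let R0's short side be w mm. w · w√2 = 1.08 m² = 1,080,000 mm², so w ≈ 873.9 mm and w√2 ≈ 1235.9 mm → R0 = 874 × 1236 mm.
R1: ⌊1236/2⌋ × 874 = 618 × 874 mm
R2: ⌊874/2⌋ × 618 = 437 × 618 mm
R3: ⌊618/2⌋ × 437 = 309 × 437 mm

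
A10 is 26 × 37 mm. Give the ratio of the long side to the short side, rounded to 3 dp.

1.423

37 / 26 = 1.423
ISO 216 targets √2 ≈ 1.414; the +0.009 deviation is from mm rounding.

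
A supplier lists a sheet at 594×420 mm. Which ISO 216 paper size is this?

A2 (420 × 594 mm)

Aspect ratio 594/420 ≈ 1.414 — close to the ISO √2 ≈ 1.414.
In the A-series (A0 area = 1 m²): A2 = 420 × 594 mm.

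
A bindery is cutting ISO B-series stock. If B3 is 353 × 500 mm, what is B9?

44 × 62 mm

B4: ⌊500/2⌋ × 353 = 250 × 353 mm
B5: ⌊353/2⌋ × 250 = 176 × 250 mm
B6: ⌊250/2⌋ × 176 = 125 × 176 mm
B7: ⌊176/2⌋ × 125 = 88 × 125 mm
B8: ⌊125/2⌋ × 88 = 62 × 88 mm
B9: ⌊88/2⌋ × 62 = 44 × 62 mm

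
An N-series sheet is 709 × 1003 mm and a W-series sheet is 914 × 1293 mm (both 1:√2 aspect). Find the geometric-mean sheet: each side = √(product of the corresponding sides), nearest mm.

805 × 1139 mm

Short side: √(709 · 914) = √648026 ≈ 805.0 → 805 mm
Long side: √(1003 · 1293) = √1296879 ≈ 1138.8 → 1139 mm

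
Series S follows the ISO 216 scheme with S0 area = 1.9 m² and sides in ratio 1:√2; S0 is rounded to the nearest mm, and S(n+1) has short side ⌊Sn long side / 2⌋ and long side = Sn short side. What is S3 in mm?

409 × 579 mm

Let S0's short side be w mm. w · w√2 = 1.9 m² = 1,900,000 mm², so w ≈ 1159.1 mm and w√2 ≈ 1639.2 mm → S0 = 1159 × 1639 mm.
S1: ⌊1639/2⌋ × 1159 = 819 × 1159 mm
S2: ⌊1159/2⌋ × 819 = 579 × 819 mm
S3: ⌊819/2⌋ × 579 = 409 × 579 mm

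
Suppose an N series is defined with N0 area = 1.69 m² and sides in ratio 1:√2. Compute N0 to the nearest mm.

1093 × 1546 mm

Let the short side be w mm. Then w · w√2 = 1.69 m² = 1,690,000 mm².
w² = 1,690,000/√2, so w ≈ 1093.2 mm; long side = w√2 ≈ 1546.0 mm.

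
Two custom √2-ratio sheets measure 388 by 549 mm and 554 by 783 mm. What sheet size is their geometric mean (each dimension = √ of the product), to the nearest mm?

464 × 656 mm

Short side: √(388 · 554) = √214952 ≈ 463.6 → 464 mm
Long side: √(549 · 783) = √429867 ≈ 655.6 → 656 mm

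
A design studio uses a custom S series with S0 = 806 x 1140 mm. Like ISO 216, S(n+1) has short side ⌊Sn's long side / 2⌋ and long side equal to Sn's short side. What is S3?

285 × 403 mm

S1: ⌊1140/2⌋ × 806 = 570 × 806 mm
S2: ⌊806/2⌋ × 570 = 403 × 570 mm
S3: ⌊570/2⌋ × 403 = 285 × 403 mm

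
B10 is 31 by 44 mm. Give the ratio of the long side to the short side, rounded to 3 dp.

1.419

44 / 31 = 1.419
ISO 216 targets √2 ≈ 1.414; the +0.005 deviation is from mm rounding.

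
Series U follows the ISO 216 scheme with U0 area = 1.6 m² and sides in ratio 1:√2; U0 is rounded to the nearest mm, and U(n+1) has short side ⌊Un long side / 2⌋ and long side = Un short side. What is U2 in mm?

532 × 752 mm

Let U0's short side be w mm. w · w√2 = 1.6 m² = 1,600,000 mm², so w ≈ 1063.7 mm and w√2 ≈ 1504.2 mm → U0 = 1064 × 1504 mm.
U1: ⌊1504/2⌋ × 1064 = 752 × 1064 mm
U2: ⌊1064/2⌋ × 752 = 532 × 752 mm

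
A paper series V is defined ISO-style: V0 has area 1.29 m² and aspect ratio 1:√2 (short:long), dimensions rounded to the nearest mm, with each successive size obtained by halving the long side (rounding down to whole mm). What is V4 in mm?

Let V0's short side be w mm. w · w√2 = 1.29 m² = 1,290,000 mm², so w ≈ 955.1 mm and w√2 ≈ 1350.7 mm → V0 = 955 × 1351 mm.
V1: ⌊1351/2⌋ × 955 = 675 × 955 mm
V2: ⌊955/2⌋ × 675 = 477 × 675 mm
V3: ⌊675/2⌋ × 477 = 337 × 477 mm
V4: ⌊477/2⌋ × 337 = 238 × 337 mm

238 × 337 mm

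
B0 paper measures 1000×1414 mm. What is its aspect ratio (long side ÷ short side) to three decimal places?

1414 / 1000 = 1.414
Matches √2 ≈ 1.414 — the ISO 216 defining ratio.

1.414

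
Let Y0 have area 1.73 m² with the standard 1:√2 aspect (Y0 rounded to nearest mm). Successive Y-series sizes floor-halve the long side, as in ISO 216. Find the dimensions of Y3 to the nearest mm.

Let Y0's short side be w mm. w · w√2 = 1.73 m² = 1,730,000 mm², so w ≈ 1106.0 mm and w√2 ≈ 1564.2 mm → Y0 = 1106 × 1564 mm.
Y1: ⌊1564/2⌋ × 1106 = 782 × 1106 mm
Y2: ⌊1106/2⌋ × 782 = 553 × 782 mm
Y3: ⌊782/2⌋ × 553 = 391 × 553 mm

391 × 553 mm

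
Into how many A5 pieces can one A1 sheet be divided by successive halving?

Each ISO step halves the sheet: 1 × A1 → 2 × A2 → 4 × A3 → 8 × A4 → …
From A1 to A5 is 4 halving steps: 2^4 = 16.

16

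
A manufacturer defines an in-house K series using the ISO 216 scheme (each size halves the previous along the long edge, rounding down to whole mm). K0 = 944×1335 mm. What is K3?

K1: ⌊1335/2⌋ × 944 = 667 × 944 mm
K2: ⌊944/2⌋ × 667 = 472 × 667 mm
K3: ⌊667/2⌋ × 472 = 333 × 472 mm

333 × 472 mm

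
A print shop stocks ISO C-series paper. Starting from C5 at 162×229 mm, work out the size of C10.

28 × 40 mm

C6: ⌊229/2⌋ × 162 = 114 × 162 mm
C7: ⌊162/2⌋ × 114 = 81 × 114 mm
C8: ⌊114/2⌋ × 81 = 57 × 81 mm
C9: ⌊81/2⌋ × 57 = 40 × 57 mm
C10: ⌊57/2⌋ × 40 = 28 × 40 mm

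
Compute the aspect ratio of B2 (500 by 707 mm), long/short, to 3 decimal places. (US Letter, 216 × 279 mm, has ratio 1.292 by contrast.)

707 / 500 = 1.414
Matches √2 ≈ 1.414 — the ISO 216 defining ratio.

1.414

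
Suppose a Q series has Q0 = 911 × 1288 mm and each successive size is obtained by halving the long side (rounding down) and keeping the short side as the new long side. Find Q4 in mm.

227 × 322 mm

Q1 = 644 × 911 mm (from Q0 by 1 halving).
Q2: ⌊911/2⌋ × 644 = 455 × 644 mm
Q3: ⌊644/2⌋ × 455 = 322 × 455 mm
Q4: ⌊455/2⌋ × 322 = 227 × 322 mm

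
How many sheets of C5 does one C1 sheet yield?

Each ISO step halves the sheet: 1 × C1 → 2 × C2 → 4 × C3 → 8 × C4 → …
From C1 to C5 is 4 halving steps: 2^4 = 16.

16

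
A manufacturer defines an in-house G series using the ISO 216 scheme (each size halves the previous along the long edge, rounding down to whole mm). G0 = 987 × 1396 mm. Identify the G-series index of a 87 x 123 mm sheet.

G7

G0: 987 × 1396 mm
G1: 698 × 987 mm
G2: 493 × 698 mm
G3: 349 × 493 mm
G4: 246 × 349 mm
G5: 174 × 246 mm
G6: 123 × 174 mm
G7: 87 × 123 mm
G8: 61 × 87 mm
→ matches G7.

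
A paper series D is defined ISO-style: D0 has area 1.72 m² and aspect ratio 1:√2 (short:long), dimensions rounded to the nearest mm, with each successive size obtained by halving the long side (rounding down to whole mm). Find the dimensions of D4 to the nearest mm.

Let D0's short side be w mm. w · w√2 = 1.72 m² = 1,720,000 mm², so w ≈ 1102.8 mm and w√2 ≈ 1559.6 mm → D0 = 1103 × 1560 mm.
D1: ⌊1560/2⌋ × 1103 = 780 × 1103 mm
D2: ⌊1103/2⌋ × 780 = 551 × 780 mm
D3: ⌊780/2⌋ × 551 = 390 × 551 mm
D4: ⌊551/2⌋ × 390 = 275 × 390 mm

275 × 390 mm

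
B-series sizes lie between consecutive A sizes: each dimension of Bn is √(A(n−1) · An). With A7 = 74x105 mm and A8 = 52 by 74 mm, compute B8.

62 × 88 mm

Short side: √(74 · 52) = √3848 ≈ 62.0 → 62 mm
Long side: √(105 · 74) = √7770 ≈ 88.1 → 88 mm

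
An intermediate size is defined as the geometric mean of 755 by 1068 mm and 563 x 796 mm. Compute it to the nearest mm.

652 × 922 mm

Short side: √(755 · 563) = √425065 ≈ 652.0 → 652 mm
Long side: √(1068 · 796) = √850128 ≈ 922.0 → 922 mm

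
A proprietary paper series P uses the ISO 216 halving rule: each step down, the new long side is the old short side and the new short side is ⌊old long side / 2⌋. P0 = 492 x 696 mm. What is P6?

61 × 87 mm

P1: ⌊696/2⌋ × 492 = 348 × 492 mm
P2: ⌊492/2⌋ × 348 = 246 × 348 mm
P3: ⌊348/2⌋ × 246 = 174 × 246 mm
P4: ⌊246/2⌋ × 174 = 123 × 174 mm
P5: ⌊174/2⌋ × 123 = 87 × 123 mm
P6: ⌊123/2⌋ × 87 = 61 × 87 mm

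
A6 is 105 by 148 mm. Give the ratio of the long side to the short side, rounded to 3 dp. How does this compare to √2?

1.410

148 / 105 = 1.410
ISO 216 targets √2 ≈ 1.414; the -0.005 deviation is from mm rounding.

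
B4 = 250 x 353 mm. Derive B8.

62 × 88 mm

B5: ⌊353/2⌋ × 250 = 176 × 250 mm
B6: ⌊250/2⌋ × 176 = 125 × 176 mm
B7: ⌊176/2⌋ × 125 = 88 × 125 mm
B8: ⌊125/2⌋ × 88 = 62 × 88 mm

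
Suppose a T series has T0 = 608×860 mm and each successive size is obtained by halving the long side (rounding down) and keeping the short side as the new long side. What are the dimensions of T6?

76 × 107 mm

T1: ⌊860/2⌋ × 608 = 430 × 608 mm
T2: ⌊608/2⌋ × 430 = 304 × 430 mm
T3: ⌊430/2⌋ × 304 = 215 × 304 mm
T4: ⌊304/2⌋ × 215 = 152 × 215 mm
T5: ⌊215/2⌋ × 152 = 107 × 152 mm
T6: ⌊152/2⌋ × 107 = 76 × 107 mm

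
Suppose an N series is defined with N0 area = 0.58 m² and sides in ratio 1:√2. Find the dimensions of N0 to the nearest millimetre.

640 × 906 mm

Let the short side be w mm. Then w · w√2 = 0.58 m² = 580,000 mm².
w² = 580,000/√2, so w ≈ 640.4 mm; long side = w√2 ≈ 905.7 mm.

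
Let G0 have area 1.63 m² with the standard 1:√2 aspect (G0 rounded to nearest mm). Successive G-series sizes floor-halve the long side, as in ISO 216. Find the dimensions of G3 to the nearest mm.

Let G0's short side be w mm. w · w√2 = 1.63 m² = 1,630,000 mm², so w ≈ 1073.6 mm and w√2 ≈ 1518.3 mm → G0 = 1074 × 1518 mm.
G1: ⌊1518/2⌋ × 1074 = 759 × 1074 mm
G2: ⌊1074/2⌋ × 759 = 537 × 759 mm
G3: ⌊759/2⌋ × 537 = 379 × 537 mm

379 × 537 mm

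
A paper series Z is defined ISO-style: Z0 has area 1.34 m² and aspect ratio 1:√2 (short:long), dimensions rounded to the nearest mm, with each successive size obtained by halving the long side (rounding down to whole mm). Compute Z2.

Let Z0's short side be w mm. w · w√2 = 1.34 m² = 1,340,000 mm², so w ≈ 973.4 mm and w√2 ≈ 1376.6 mm → Z0 = 973 × 1377 mm.
Z1: ⌊1377/2⌋ × 973 = 688 × 973 mm
Z2: ⌊973/2⌋ × 688 = 486 × 688 mm

486 × 688 mm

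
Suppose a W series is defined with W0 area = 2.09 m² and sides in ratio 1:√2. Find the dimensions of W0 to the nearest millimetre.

Let the short side be w mm. Then w · w√2 = 2.09 m² = 2,090,000 mm².
w² = 2,090,000/√2, so w ≈ 1215.7 mm; long side = w√2 ≈ 1719.2 mm.

1216 × 1719 mm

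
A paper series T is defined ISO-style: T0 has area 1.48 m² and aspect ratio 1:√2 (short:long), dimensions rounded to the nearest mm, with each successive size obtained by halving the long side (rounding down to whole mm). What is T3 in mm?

361 × 511 mm

Let T0's short side be w mm. w · w√2 = 1.48 m² = 1,480,000 mm², so w ≈ 1023.0 mm and w√2 ≈ 1446.7 mm → T0 = 1023 × 1447 mm.
T1: ⌊1447/2⌋ × 1023 = 723 × 1023 mm
T2: ⌊1023/2⌋ × 723 = 511 × 723 mm
T3: ⌊723/2⌋ × 511 = 361 × 511 mm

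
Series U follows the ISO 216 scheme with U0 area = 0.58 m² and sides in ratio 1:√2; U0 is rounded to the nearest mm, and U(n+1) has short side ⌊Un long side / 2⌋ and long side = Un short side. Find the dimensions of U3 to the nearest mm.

226 × 320 mm

Let U0's short side be w mm. w · w√2 = 0.58 m² = 580,000 mm², so w ≈ 640.4 mm and w√2 ≈ 905.7 mm → U0 = 640 × 906 mm.
U1: ⌊906/2⌋ × 640 = 453 × 640 mm
U2: ⌊640/2⌋ × 453 = 320 × 453 mm
U3: ⌊453/2⌋ × 320 = 226 × 320 mm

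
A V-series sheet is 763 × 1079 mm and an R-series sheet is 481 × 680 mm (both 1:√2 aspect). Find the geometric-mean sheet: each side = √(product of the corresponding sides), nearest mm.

606 × 857 mm

Short side: √(763 · 481) = √367003 ≈ 605.8 → 606 mm
Long side: √(1079 · 680) = √733720 ≈ 856.6 → 857 mm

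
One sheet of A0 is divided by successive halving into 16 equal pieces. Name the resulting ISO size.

16 = 2^4, so 4 halving steps.
A0 → A1 → … → A4 after 4 steps.

A4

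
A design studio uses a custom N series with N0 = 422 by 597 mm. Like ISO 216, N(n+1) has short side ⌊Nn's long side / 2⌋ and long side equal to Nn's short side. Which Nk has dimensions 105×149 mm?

N0: 422 × 597 mm
N1: 298 × 422 mm
N2: 211 × 298 mm
N3: 149 × 211 mm
N4: 105 × 149 mm
N5: 74 × 105 mm
→ matches N4.

N4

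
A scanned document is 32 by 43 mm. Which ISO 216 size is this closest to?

B10 (31 × 44 mm)

Aspect ratio 43/32 ≈ 1.344 (ISO target is √2 ≈ 1.414).
In the B-series (B0 = 1000 × 1414 mm): B10 = 31 × 44 mm.
Off by 2 mm total — nearest standard size.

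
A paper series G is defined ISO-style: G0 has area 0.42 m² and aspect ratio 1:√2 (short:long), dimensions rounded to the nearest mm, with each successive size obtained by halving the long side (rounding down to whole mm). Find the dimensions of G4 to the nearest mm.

Let G0's short side be w mm. w · w√2 = 0.42 m² = 420,000 mm², so w ≈ 545.0 mm and w√2 ≈ 770.7 mm → G0 = 545 × 771 mm.
G1: ⌊771/2⌋ × 545 = 385 × 545 mm
G2: ⌊545/2⌋ × 385 = 272 × 385 mm
G3: ⌊385/2⌋ × 272 = 192 × 272 mm
G4: ⌊272/2⌋ × 192 = 136 × 192 mm

136 × 192 mm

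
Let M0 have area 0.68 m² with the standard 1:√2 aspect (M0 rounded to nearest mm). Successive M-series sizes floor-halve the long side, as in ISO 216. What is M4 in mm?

173 × 245 mm

Let M0's short side be w mm. w · w√2 = 0.68 m² = 680,000 mm², so w ≈ 693.4 mm and w√2 ≈ 980.6 mm → M0 = 693 × 981 mm.
M1: ⌊981/2⌋ × 693 = 490 × 693 mm
M2: ⌊693/2⌋ × 490 = 346 × 490 mm
M3: ⌊490/2⌋ × 346 = 245 × 346 mm
M4: ⌊346/2⌋ × 245 = 173 × 245 mm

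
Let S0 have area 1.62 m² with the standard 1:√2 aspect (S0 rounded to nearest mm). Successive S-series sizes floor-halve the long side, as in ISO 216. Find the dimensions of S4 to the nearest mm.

267 × 378 mm

Let S0's short side be w mm. w · w√2 = 1.62 m² = 1,620,000 mm², so w ≈ 1070.3 mm and w√2 ≈ 1513.6 mm → S0 = 1070 × 1514 mm.
S1: ⌊1514/2⌋ × 1070 = 757 × 1070 mm
S2: ⌊1070/2⌋ × 757 = 535 × 757 mm
S3: ⌊757/2⌋ × 535 = 378 × 535 mm
S4: ⌊535/2⌋ × 378 = 267 × 378 mm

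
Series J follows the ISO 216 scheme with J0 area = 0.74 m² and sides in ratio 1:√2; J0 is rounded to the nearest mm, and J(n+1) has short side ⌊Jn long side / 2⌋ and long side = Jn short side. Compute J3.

Let J0's short side be w mm. w · w√2 = 0.74 m² = 740,000 mm², so w ≈ 723.4 mm and w√2 ≈ 1023.0 mm → J0 = 723 × 1023 mm.
J1: ⌊1023/2⌋ × 723 = 511 × 723 mm
J2: ⌊723/2⌋ × 511 = 361 × 511 mm
J3: ⌊511/2⌋ × 361 = 255 × 361 mm

255 × 361 mm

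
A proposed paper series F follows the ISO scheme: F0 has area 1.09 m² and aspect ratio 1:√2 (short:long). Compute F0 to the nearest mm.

Let the short side be w mm. Then w · w√2 = 1.09 m² = 1,090,000 mm².
w² = 1,090,000/√2, so w ≈ 877.9 mm; long side = w√2 ≈ 1241.6 mm.

878 × 1242 mm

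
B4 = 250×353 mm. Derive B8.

62 × 88 mm

B5: ⌊353/2⌋ × 250 = 176 × 250 mm
B6: ⌊250/2⌋ × 176 = 125 × 176 mm
B7: ⌊176/2⌋ × 125 = 88 × 125 mm
B8: ⌊125/2⌋ × 88 = 62 × 88 mm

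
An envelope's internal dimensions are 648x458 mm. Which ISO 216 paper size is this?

Aspect ratio 648/458 ≈ 1.415 — close to the ISO √2 ≈ 1.414.
In the C-series (envelope sizes, between A and B): C2 = 458 × 648 mm.

C2 (458 × 648 mm)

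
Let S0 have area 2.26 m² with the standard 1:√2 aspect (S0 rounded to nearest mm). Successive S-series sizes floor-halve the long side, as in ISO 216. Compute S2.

632 × 894 mm

Let S0's short side be w mm. w · w√2 = 2.26 m² = 2,260,000 mm², so w ≈ 1264.1 mm and w√2 ≈ 1787.8 mm → S0 = 1264 × 1788 mm.
S1: ⌊1788/2⌋ × 1264 = 894 × 1264 mm
S2: ⌊1264/2⌋ × 894 = 632 × 894 mm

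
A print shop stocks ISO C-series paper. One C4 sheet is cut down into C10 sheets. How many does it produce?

C4 = 229 × 324 mm; C10 = 28 × 40 mm.
Each halving step doubles the count; 6 steps from C4 to C10.
2^6 = 64.

64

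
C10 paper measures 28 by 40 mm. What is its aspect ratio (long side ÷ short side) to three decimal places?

40 / 28 = 1.429
ISO 216 targets √2 ≈ 1.414; the +0.014 deviation is from mm rounding.

1.429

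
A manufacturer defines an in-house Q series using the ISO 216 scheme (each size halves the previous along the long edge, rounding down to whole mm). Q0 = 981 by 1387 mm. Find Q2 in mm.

Q1: ⌊1387/2⌋ × 981 = 693 × 981 mm
Q2: ⌊981/2⌋ × 693 = 490 × 693 mm

490 × 693 mm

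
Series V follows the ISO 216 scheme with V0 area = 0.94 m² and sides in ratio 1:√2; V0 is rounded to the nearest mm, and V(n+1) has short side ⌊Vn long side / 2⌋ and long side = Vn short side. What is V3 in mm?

Let V0's short side be w mm. w · w√2 = 0.94 m² = 940,000 mm², so w ≈ 815.3 mm and w√2 ≈ 1153.0 mm → V0 = 815 × 1153 mm.
V1: ⌊1153/2⌋ × 815 = 576 × 815 mm
V2: ⌊815/2⌋ × 576 = 407 × 576 mm
V3: ⌊576/2⌋ × 407 = 288 × 407 mm

288 × 407 mm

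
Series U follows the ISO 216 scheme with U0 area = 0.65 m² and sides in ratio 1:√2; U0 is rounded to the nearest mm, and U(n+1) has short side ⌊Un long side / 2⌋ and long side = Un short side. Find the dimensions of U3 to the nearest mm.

239 × 339 mm

Let U0's short side be w mm. w · w√2 = 0.65 m² = 650,000 mm², so w ≈ 678.0 mm and w√2 ≈ 958.8 mm → U0 = 678 × 959 mm.
U1: ⌊959/2⌋ × 678 = 479 × 678 mm
U2: ⌊678/2⌋ × 479 = 339 × 479 mm
U3: ⌊479/2⌋ × 339 = 239 × 339 mm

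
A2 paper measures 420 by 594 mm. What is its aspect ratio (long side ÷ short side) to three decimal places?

594 / 420 = 1.414
Matches √2 ≈ 1.414 — the ISO 216 defining ratio.

1.414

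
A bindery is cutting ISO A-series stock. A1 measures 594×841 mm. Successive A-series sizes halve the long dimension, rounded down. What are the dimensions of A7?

74 × 105 mm

A2: ⌊841/2⌋ × 594 = 420 × 594 mm
A3: ⌊594/2⌋ × 420 = 297 × 420 mm
A4: ⌊420/2⌋ × 297 = 210 × 297 mm
A5: ⌊297/2⌋ × 210 = 148 × 210 mm
A6: ⌊210/2⌋ × 148 = 105 × 148 mm
A7: ⌊148/2⌋ × 105 = 74 × 105 mm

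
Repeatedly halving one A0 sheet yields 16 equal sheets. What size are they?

A4

16 = 2^4, so 4 halving steps.
A0 → A1 → … → A4 after 4 steps.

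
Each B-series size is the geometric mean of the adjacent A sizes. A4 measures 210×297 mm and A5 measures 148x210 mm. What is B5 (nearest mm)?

176 × 250 mm

Short side: √(210 · 148) = √31080 ≈ 176.3 → 176 mm
Long side: √(297 · 210) = √62370 ≈ 249.7 → 250 mm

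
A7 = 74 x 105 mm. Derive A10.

A8: ⌊105/2⌋ × 74 = 52 × 74 mm
A9: ⌊74/2⌋ × 52 = 37 × 52 mm
A10: ⌊52/2⌋ × 37 = 26 × 37 mm

26 × 37 mm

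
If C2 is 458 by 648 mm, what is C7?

81 × 114 mm

C3: ⌊648/2⌋ × 458 = 324 × 458 mm
C4: ⌊458/2⌋ × 324 = 229 × 324 mm
C5: ⌊324/2⌋ × 229 = 162 × 229 mm
C6: ⌊229/2⌋ × 162 = 114 × 162 mm
C7: ⌊162/2⌋ × 114 = 81 × 114 mm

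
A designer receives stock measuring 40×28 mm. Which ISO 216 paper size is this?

C10 (28 × 40 mm)

Aspect ratio 40/28 ≈ 1.429 — close to the ISO √2 ≈ 1.414.
In the C-series (envelope sizes, between A and B): C10 = 28 × 40 mm.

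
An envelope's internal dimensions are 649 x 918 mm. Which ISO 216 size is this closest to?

C1 (648 × 917 mm)

Aspect ratio 918/649 ≈ 1.414 — close to the ISO √2 ≈ 1.414.
In the C-series (envelope sizes, between A and B): C1 = 648 × 917 mm.
Off by 2 mm total — nearest standard size.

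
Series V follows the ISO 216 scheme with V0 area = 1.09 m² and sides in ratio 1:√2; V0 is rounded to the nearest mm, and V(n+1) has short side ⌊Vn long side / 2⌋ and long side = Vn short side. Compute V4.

Let V0's short side be w mm. w · w√2 = 1.09 m² = 1,090,000 mm², so w ≈ 877.9 mm and w√2 ≈ 1241.6 mm → V0 = 878 × 1242 mm.
V1: ⌊1242/2⌋ × 878 = 621 × 878 mm
V2: ⌊878/2⌋ × 621 = 439 × 621 mm
V3: ⌊621/2⌋ × 439 = 310 × 439 mm
V4: ⌊439/2⌋ × 310 = 219 × 310 mm

219 × 310 mm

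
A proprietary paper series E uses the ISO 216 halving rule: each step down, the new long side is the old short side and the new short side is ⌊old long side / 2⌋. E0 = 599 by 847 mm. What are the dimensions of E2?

E1: ⌊847/2⌋ × 599 = 423 × 599 mm
E2: ⌊599/2⌋ × 423 = 299 × 423 mm

299 × 423 mm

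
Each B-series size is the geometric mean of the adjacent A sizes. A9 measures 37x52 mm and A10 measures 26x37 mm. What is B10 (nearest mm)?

31 × 44 mm

Short side: √(37 · 26) = √962 ≈ 31.0 → 31 mm
Long side: √(52 · 37) = √1924 ≈ 43.9 → 44 mm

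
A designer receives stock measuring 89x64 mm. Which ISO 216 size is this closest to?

B8 (62 × 88 mm)

Aspect ratio 89/64 ≈ 1.391 (ISO target is √2 ≈ 1.414).
In the B-series (B0 = 1000 × 1414 mm): B8 = 62 × 88 mm.
Off by 3 mm total — nearest standard size.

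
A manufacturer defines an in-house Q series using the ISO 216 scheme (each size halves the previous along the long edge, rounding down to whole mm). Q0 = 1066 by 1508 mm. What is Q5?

188 × 266 mm

Q1: ⌊1508/2⌋ × 1066 = 754 × 1066 mm
Q2: ⌊1066/2⌋ × 754 = 533 × 754 mm
Q3: ⌊754/2⌋ × 533 = 377 × 533 mm
Q4: ⌊533/2⌋ × 377 = 266 × 377 mm
Q5: ⌊377/2⌋ × 266 = 188 × 266 mm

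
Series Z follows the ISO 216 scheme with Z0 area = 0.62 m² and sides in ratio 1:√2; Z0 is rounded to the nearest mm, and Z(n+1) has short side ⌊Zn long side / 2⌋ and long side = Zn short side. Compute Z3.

Let Z0's short side be w mm. w · w√2 = 0.62 m² = 620,000 mm², so w ≈ 662.1 mm and w√2 ≈ 936.4 mm → Z0 = 662 × 936 mm.
Z1: ⌊936/2⌋ × 662 = 468 × 662 mm
Z2: ⌊662/2⌋ × 468 = 331 × 468 mm
Z3: ⌊468/2⌋ × 331 = 234 × 331 mm

234 × 331 mm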